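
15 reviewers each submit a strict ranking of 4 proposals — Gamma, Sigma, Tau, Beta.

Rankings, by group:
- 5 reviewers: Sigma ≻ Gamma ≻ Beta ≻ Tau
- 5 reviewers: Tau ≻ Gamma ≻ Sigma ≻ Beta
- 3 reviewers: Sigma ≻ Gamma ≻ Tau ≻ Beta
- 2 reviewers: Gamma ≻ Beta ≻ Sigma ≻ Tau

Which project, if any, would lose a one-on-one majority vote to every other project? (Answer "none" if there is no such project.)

Beta

Pairwise majorities:
Gamma vs Sigma: 5+2 = 7 for Gamma, 8 for Sigma — Sigma by 8–7.
Gamma vs Tau: Gamma, 10–5.
Gamma vs Beta: 15 to 0, Gamma.
Sigma vs Tau: 10 to 5, Sigma.
Sigma vs Beta: 5+5+3 = 13 for Sigma, 2 for Beta — Sigma by 13–2.
Tau vs Beta: Tau preferred on 5+3 = 8 ballots; Tau wins 8–7.
Beta loses to every other project — it is the Condorcet loser.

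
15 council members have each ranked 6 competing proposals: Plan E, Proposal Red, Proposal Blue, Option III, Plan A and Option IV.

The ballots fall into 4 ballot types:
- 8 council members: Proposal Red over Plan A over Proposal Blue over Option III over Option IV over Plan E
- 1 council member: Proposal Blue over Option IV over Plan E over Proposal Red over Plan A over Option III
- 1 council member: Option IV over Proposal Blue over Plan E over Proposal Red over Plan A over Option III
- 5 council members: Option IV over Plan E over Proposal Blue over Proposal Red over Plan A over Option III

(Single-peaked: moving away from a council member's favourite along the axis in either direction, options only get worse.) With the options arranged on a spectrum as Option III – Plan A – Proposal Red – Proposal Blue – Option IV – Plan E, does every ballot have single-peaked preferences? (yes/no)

Axis positions: Option III=1, Plan A=2, Proposal Red=3, Proposal Blue=4, Option IV=5, Plan E=6.
Ballot type 1 (peak Proposal Red at position 3): ranking walks positions 3-2-4-1-5-6, expanding outward from the peak — single-peaked.
Ballot type 2 (peak Proposal Blue at position 4): ranking walks positions 4-5-6-3-2-1, expanding outward from the peak — single-peaked.
Ballot type 3 (peak Option IV at position 5): ranking walks positions 5-4-6-3-2-1, expanding outward from the peak — single-peaked.
Ballot type 4 (peak Option IV at position 5): ranking walks positions 5-6-4-3-2-1, expanding outward from the peak — single-peaked.
Every ranking is single-peaked on this axis.

yes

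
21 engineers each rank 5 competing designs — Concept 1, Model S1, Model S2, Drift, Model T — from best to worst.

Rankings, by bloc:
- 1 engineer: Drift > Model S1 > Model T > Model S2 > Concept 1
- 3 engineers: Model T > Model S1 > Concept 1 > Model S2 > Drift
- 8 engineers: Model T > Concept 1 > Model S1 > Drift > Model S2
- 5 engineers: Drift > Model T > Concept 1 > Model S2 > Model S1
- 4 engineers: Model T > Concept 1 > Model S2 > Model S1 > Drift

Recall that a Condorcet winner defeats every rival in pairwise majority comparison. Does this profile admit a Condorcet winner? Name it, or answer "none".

Head-to-head results (21 engineers):
Concept 1 vs Model S1: Concept 1, 17–4.
Concept 1 vs Model S2: Concept 1 wins 20–1.
Concept 1 vs Drift: Concept 1 wins 15–6.
Concept 1 vs Model T: Model T wins 21–0.
Model S1–Model S2: Model S1 12–9.
Model S1 vs Drift: Model S1 wins 15–6.
Model S1 vs Model T: Model T, 20–1.
Model S2–Drift: Drift 14–7.
Model S2 vs Model T: Model T wins 21–0.
Drift vs Model T: Model T, 15–6.
Model T wins every pairwise contest, so Model T is the Condorcet winner.

Model T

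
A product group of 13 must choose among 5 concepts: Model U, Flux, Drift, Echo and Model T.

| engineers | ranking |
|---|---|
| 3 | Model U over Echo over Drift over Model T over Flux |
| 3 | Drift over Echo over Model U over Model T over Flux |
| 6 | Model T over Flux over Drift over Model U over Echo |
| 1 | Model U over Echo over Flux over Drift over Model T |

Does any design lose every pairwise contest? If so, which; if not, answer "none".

Pairwise majorities:
Model U vs Flux: Model U, 7–6.
Model U vs Drift: 3+1 = 4 for Model U, 9 for Drift — Drift by 9–4.
Model U vs Echo: 3+6+1 = 10 for Model U, 3 for Echo — Model U by 10–3.
Model U vs Model T: Model U preferred on 3+3+1 = 7 ballots; Model U wins 7–6.
Flux vs Drift: 7 to 6, Flux.
Flux vs Echo: Echo wins 7–6.
Flux vs Model T: Model T, 12–1.
Drift vs Echo: Drift wins 9–4.
Drift vs Model T: Drift wins 7–6.
Echo vs Model T: Echo wins 7–6.
Every design wins at least one matchup (Model U beats Flux; Flux beats Drift; Drift beats Model U; Echo beats Flux; Model T beats Flux), so there is no Condorcet loser.

none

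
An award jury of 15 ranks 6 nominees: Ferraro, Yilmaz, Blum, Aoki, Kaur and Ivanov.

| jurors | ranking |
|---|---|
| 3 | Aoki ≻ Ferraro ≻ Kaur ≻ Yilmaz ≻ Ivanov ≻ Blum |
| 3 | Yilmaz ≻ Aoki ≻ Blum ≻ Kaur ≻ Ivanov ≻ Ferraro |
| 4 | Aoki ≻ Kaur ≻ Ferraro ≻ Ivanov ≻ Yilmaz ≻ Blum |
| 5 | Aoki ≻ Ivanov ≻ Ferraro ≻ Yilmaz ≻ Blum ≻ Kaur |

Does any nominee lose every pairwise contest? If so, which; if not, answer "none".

Pairwise majorities:
Ferraro vs Yilmaz: Ferraro preferred on 3+4+5 = 12 ballots; Ferraro wins 12–3.
Ferraro vs Blum: 12 to 3, Ferraro.
Ferraro vs Aoki: Aoki wins 15–0.
Ferraro vs Kaur: Ferraro, 8–7.
Ferraro vs Ivanov: Ferraro preferred on 3+4 = 7 ballots; Ivanov wins 8–7.
Yilmaz vs Blum: Yilmaz is ranked higher on 3+3+4+5 = 15 ballots, Blum on 0. Yilmaz wins 15–0.
Yilmaz vs Aoki: Aoki, 12–3.
Yilmaz vs Kaur: Yilmaz wins 8–7.
Yilmaz–Ivanov: Ivanov 9–6.
Blum vs Aoki: Aoki wins 15–0.
Blum vs Kaur: 3+5 = 8 for Blum, 7 for Kaur — Blum by 8–7.
Blum vs Ivanov: 3 for Blum, 12 for Ivanov — Ivanov by 12–3.
Aoki vs Kaur: Aoki preferred on 3+3+4+5 = 15 ballots; Aoki wins 15–0.
Aoki vs Ivanov: Aoki wins 15–0.
Kaur vs Ivanov: Kaur preferred on 3+3+4 = 10 ballots; Kaur wins 10–5.
No nominee is winless: Ferraro beats Yilmaz; Yilmaz beats Blum; Blum beats Kaur; Aoki beats Ferraro; Kaur beats Ivanov; Ivanov beats Ferraro. There is no Condorcet loser.

none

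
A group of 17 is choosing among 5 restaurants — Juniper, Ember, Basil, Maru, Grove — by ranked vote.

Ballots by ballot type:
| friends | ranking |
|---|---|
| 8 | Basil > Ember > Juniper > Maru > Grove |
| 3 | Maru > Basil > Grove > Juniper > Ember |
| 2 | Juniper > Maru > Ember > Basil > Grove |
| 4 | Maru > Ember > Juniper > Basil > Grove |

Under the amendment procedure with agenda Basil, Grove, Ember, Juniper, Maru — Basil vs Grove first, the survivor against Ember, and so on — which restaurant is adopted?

Maru

Round 1: Basil vs Grove — 17–0, Basil advances.
Round 2: Basil vs Ember — 11–6, Basil advances.
Round 3: Basil vs Juniper — 11–6, Basil advances.
Round 4: Basil vs Maru — 8–9, Maru advances.
Maru survives the agenda.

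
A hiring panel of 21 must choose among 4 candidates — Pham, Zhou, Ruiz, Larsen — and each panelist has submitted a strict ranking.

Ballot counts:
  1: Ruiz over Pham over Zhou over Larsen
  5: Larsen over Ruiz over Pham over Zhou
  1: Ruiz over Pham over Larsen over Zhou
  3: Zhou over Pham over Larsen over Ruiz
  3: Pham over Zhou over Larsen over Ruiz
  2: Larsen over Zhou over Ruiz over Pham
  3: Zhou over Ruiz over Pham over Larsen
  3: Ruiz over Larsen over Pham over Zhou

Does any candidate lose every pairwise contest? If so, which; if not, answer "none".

Head-to-head results (21 committee members):
Pham–Zhou: Pham 13–8.
Pham vs Ruiz: Ruiz wins 15–6.
Pham vs Larsen: 11 to 10, Pham.
Zhou vs Ruiz: 11 to 10, Zhou.
Zhou vs Larsen: 1+3+3+3 = 10 for Zhou, 11 for Larsen — Larsen by 11–10.
Ruiz vs Larsen: 1+1+3+3 = 8 for Ruiz, 13 for Larsen — Larsen by 13–8.
Every candidate wins at least one matchup (Pham beats Zhou; Zhou beats Ruiz; Ruiz beats Pham; Larsen beats Zhou), so there is no Condorcet loser.

none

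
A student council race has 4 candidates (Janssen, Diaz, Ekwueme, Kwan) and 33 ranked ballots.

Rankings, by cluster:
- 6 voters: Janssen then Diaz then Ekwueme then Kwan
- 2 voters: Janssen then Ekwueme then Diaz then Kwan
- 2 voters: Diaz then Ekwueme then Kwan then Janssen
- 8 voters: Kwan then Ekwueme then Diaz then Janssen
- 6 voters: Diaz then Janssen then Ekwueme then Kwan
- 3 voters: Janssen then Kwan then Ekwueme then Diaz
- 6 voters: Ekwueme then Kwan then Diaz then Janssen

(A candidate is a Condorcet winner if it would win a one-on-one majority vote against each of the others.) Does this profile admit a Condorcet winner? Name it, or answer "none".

none

Head-to-head results (33 voters):
Janssen vs Diaz: Diaz, 22–11.
Janssen vs Ekwueme: Janssen wins 17–16.
Janssen vs Kwan: Janssen, 17–16.
Diaz vs Ekwueme: Ekwueme wins 19–14.
Diaz–Kwan: Kwan 17–16.
Ekwueme–Kwan: Ekwueme 22–11.
Each candidate drops at least one matchup (Janssen loses to Diaz; Diaz loses to Ekwueme; Ekwueme loses to Janssen; Kwan loses to Janssen); the cycle Janssen → Ekwueme → Diaz → Janssen rules out a Condorcet winner.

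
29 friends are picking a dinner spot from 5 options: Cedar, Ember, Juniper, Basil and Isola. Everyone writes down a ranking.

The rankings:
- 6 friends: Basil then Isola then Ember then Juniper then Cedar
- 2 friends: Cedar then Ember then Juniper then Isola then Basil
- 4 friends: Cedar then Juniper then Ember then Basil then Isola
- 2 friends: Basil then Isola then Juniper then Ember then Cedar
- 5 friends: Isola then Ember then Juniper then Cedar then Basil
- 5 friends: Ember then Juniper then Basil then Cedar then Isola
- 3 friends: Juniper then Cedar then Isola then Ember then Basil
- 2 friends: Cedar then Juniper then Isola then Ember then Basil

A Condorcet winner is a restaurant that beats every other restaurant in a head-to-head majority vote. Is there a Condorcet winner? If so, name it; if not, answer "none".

Check each pair by majority over 29 ballots:
Cedar–Ember: Ember 18–11.
Cedar vs Juniper: Juniper, 21–8.
Cedar vs Basil: Cedar is ranked higher on 2+4+5+3+2 = 16 ballots, Basil on 13. Cedar wins 16–13.
Cedar vs Isola: Cedar wins 16–13.
Ember vs Juniper: Ember is ranked higher on 6+2+5+5 = 18 ballots, Juniper on 11. Ember wins 18–11.
Ember vs Basil: Ember, 21–8.
Ember–Isola: Isola 18–11.
Juniper vs Basil: Juniper is ranked higher on 2+4+5+5+3+2 = 21 ballots, Basil on 8. Juniper wins 21–8.
Juniper vs Isola: 16 to 13, Juniper.
Basil vs Isola: Basil, 17–12.
Every restaurant loses at least once (Cedar loses to Ember; Ember loses to Isola; Juniper loses to Ember; Basil loses to Cedar; Isola loses to Cedar). The majority relation contains the cycle Cedar > Isola > Ember > Cedar, so there is no Condorcet winner.

none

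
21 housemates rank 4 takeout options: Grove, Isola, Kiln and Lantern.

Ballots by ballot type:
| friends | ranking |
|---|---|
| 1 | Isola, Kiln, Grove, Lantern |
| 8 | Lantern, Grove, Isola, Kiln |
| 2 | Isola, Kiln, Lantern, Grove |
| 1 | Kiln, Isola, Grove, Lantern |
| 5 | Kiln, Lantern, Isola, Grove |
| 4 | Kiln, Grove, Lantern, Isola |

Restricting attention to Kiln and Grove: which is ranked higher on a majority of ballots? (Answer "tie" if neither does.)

Kiln

Ballots ranking Kiln above Grove: 1 + 2 + 1 + 5 + 4 = 13.
Ballots ranking Grove above Kiln: 21 − 13 = 8.
Kiln wins the head-to-head 13–8.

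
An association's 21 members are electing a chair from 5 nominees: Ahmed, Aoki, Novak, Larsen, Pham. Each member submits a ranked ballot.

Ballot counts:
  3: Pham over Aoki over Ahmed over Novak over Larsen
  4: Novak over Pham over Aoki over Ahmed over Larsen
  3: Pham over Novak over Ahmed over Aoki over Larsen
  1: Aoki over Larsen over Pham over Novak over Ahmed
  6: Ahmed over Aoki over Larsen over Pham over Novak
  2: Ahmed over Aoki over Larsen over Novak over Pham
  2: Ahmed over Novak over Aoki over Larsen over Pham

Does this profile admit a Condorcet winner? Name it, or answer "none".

none

Pairwise majorities:
Ahmed vs Aoki: 13 to 8, Ahmed.
Ahmed vs Novak: Ahmed is ranked higher on 3+6+2+2 = 13 ballots, Novak on 8. Ahmed wins 13–8.
Ahmed vs Larsen: 3+4+3+6+2+2 = 20 for Ahmed, 1 for Larsen — Ahmed by 20–1.
Ahmed vs Pham: Pham wins 11–10.
Aoki vs Novak: Aoki wins 12–9.
Aoki vs Larsen: 21 for Aoki, 0 for Larsen — Aoki by 21–0.
Aoki vs Pham: Aoki, 11–10.
Novak–Larsen: Novak 12–9.
Novak vs Pham: Pham, 13–8.
Larsen vs Pham: Larsen wins 11–10.
No candidate is unbeaten: Ahmed loses to Pham; Aoki loses to Ahmed; Novak loses to Ahmed; Larsen loses to Ahmed; Pham loses to Aoki. In particular Ahmed beats Aoki beats Pham beats Ahmed is a majority cycle — no Condorcet winner exists.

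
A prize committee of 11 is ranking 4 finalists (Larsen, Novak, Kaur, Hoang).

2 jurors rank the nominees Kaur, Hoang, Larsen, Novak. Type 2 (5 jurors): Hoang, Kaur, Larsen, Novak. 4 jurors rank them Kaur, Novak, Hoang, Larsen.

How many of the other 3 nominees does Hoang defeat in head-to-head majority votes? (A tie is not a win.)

2

Hoang against each rival (11 jurors):
Hoang vs Larsen: Hoang preferred on 2+5+4 = 11 ballots; Hoang wins 11–0.
Hoang vs Novak: Hoang wins 7–4.
Hoang vs Kaur: Kaur, 6–5.
Hoang beats Larsen, Novak; loses to Kaur — 2 pairwise wins.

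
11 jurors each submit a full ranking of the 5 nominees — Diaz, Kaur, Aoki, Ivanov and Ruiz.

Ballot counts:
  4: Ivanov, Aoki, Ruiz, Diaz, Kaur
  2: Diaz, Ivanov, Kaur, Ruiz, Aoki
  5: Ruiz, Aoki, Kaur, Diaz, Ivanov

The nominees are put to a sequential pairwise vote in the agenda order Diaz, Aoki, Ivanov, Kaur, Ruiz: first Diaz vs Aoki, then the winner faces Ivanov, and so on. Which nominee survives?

Ivanov

Round 1: Diaz vs Aoki — 2–9, Aoki advances.
Round 2: Aoki vs Ivanov — 5–6, Ivanov advances.
Round 3: Ivanov vs Kaur — 6–5, Ivanov advances.
Round 4: Ivanov vs Ruiz — 6–5, Ivanov advances.
The agenda winner is Ivanov.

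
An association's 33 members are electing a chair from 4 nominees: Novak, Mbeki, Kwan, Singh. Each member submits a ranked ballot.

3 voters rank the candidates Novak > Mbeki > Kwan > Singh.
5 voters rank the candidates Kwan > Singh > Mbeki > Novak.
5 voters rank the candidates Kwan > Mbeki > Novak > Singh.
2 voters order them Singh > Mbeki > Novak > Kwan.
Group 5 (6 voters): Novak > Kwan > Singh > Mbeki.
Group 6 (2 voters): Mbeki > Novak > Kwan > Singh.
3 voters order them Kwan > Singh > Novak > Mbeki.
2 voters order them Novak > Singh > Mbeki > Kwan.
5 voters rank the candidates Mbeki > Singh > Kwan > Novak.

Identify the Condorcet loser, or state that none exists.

none

Head-to-head results (33 voters):
Novak vs Mbeki: Mbeki wins 19–14.
Novak vs Kwan: Kwan wins 18–15.
Novak vs Singh: 18 to 15, Novak.
Mbeki vs Kwan: Mbeki preferred on 3+2+2+2+5 = 14 ballots; Kwan wins 19–14.
Mbeki–Singh: Singh 18–15.
Kwan vs Singh: Kwan wins 24–9.
No candidate is winless: Novak beats Singh; Mbeki beats Novak; Kwan beats Novak; Singh beats Mbeki. There is no Condorcet loser.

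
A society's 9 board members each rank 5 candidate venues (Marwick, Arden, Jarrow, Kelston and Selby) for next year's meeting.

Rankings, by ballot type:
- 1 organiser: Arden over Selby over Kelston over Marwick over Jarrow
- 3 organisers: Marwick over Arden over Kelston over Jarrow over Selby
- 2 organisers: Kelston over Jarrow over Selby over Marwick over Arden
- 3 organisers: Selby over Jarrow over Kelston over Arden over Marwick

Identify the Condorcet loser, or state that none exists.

Arden

Head-to-head results (9 organisers):
Marwick vs Arden: 5 to 4, Marwick.
Marwick vs Jarrow: 1+3 = 4 for Marwick, 5 for Jarrow — Jarrow by 5–4.
Marwick vs Kelston: Marwick preferred on 3 ballots; Kelston wins 6–3.
Marwick–Selby: Selby 6–3.
Arden vs Jarrow: Jarrow, 5–4.
Arden–Kelston: Kelston 5–4.
Arden vs Selby: Selby wins 5–4.
Jarrow–Kelston: Kelston 6–3.
Jarrow–Selby: Jarrow 5–4.
Kelston vs Selby: Kelston preferred on 3+2 = 5 ballots; Kelston wins 5–4.
Only Arden has no wins; Arden is the Condorcet loser.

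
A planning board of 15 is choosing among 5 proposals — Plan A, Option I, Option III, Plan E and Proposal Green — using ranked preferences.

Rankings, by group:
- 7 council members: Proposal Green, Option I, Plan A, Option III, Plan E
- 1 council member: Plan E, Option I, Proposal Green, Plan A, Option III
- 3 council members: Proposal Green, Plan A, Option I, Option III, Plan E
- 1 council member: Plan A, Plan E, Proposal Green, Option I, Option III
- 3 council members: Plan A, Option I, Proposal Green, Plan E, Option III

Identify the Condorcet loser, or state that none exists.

Plan E

Pairwise majorities:
Plan A–Option I: Option I 8–7.
Plan A–Option III: Plan A 15–0.
Plan A vs Plan E: Plan A is ranked higher on 7+3+1+3 = 14 ballots, Plan E on 1. Plan A wins 14–1.
Plan A vs Proposal Green: Proposal Green, 11–4.
Option I vs Option III: 15 to 0, Option I.
Option I vs Plan E: Option I wins 13–2.
Option I–Proposal Green: Proposal Green 11–4.
Option III vs Plan E: Option III, 10–5.
Option III vs Proposal Green: Proposal Green wins 15–0.
Plan E vs Proposal Green: Proposal Green wins 13–2.
Plan E is beaten in every head-to-head and is the Condorcet loser.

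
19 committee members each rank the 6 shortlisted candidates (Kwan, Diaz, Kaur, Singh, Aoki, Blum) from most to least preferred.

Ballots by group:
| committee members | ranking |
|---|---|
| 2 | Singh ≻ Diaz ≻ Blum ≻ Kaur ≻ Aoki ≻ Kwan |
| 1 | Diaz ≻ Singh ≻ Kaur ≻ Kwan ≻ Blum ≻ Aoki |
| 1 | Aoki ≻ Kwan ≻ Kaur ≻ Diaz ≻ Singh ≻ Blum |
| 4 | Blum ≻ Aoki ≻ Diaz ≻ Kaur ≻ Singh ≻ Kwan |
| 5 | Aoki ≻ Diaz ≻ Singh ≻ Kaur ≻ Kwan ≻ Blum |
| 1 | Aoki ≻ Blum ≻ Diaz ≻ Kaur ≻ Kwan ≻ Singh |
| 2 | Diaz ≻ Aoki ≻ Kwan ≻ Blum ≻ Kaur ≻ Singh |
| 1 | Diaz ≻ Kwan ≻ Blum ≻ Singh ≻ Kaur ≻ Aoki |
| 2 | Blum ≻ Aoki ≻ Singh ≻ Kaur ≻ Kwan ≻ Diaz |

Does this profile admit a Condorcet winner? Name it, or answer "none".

none

Head-to-head results (19 committee members):
Kwan vs Diaz: Diaz wins 16–3.
Kwan vs Kaur: Kaur wins 15–4.
Kwan vs Singh: Singh, 14–5.
Kwan vs Aoki: Aoki wins 17–2.
Kwan vs Blum: Kwan wins 10–9.
Diaz–Kaur: Diaz 16–3.
Diaz vs Singh: Diaz, 15–4.
Diaz–Aoki: Aoki 13–6.
Diaz–Blum: Diaz 12–7.
Kaur–Singh: Singh 11–8.
Kaur–Aoki: Aoki 15–4.
Kaur–Blum: Blum 12–7.
Singh–Aoki: Aoki 15–4.
Singh vs Blum: Blum, 10–9.
Aoki vs Blum: Blum, 10–9.
Every candidate loses at least once (Kwan loses to Diaz; Diaz loses to Aoki; Kaur loses to Diaz; Singh loses to Diaz; Aoki loses to Blum; Blum loses to Kwan). The majority relation contains the cycle Kwan → Blum → Kaur → Kwan, so there is no Condorcet winner.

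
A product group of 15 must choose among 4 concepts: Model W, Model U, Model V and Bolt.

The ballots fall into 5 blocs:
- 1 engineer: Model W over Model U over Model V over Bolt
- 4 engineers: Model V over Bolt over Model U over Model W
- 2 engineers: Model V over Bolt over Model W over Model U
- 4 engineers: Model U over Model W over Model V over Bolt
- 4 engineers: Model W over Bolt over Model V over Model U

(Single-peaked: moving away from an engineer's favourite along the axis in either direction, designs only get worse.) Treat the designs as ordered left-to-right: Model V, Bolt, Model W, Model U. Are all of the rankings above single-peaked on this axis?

Axis positions: Model V=1, Bolt=2, Model W=3, Model U=4.
Bloc 1: ranking walks positions 3-4-1-2; Model V is ranked above Bolt even though Bolt lies between Model V and the peak Model W on the axis — preferences dip and rise again. Not single-peaked.
Bloc 2: ranking walks positions 1-2-4-3; Model U is ranked above Model W even though Model W lies between Model U and the peak Model V on the axis — preferences dip and rise again. Not single-peaked.
Bloc 3 (peak Model V at position 1): ranking walks positions 1-2-3-4, expanding outward from the peak — single-peaked.
Bloc 4: ranking walks positions 4-3-1-2; Model V is ranked above Bolt even though Bolt lies between Model V and the peak Model U on the axis — preferences dip and rise again. Not single-peaked.
Bloc 5 (peak Model W at position 3): ranking walks positions 3-2-1-4, expanding outward from the peak — single-peaked.
Bloc 1 violates single-peakedness, so the profile is not single-peaked on this axis.

no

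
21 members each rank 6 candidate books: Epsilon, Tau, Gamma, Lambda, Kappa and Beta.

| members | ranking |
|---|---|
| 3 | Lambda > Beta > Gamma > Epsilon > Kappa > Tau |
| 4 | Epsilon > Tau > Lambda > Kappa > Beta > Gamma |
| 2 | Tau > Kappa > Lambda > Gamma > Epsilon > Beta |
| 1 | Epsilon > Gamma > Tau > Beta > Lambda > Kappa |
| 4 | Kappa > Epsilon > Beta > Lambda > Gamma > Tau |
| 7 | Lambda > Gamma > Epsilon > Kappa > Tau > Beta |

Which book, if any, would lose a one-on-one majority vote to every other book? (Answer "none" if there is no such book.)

Head-to-head results (21 members):
Epsilon vs Tau: Epsilon preferred on 3+4+1+4+7 = 19 ballots; Epsilon wins 19–2.
Epsilon vs Gamma: 9 to 12, Gamma.
Epsilon–Lambda: Lambda 12–9.
Epsilon–Kappa: Epsilon 15–6.
Epsilon vs Beta: Epsilon is ranked higher on 4+2+1+4+7 = 18 ballots, Beta on 3. Epsilon wins 18–3.
Tau–Gamma: Gamma 15–6.
Tau vs Lambda: Tau preferred on 4+2+1 = 7 ballots; Lambda wins 14–7.
Tau vs Kappa: 7 to 14, Kappa.
Tau vs Beta: Tau, 14–7.
Gamma vs Lambda: Lambda wins 20–1.
Gamma vs Kappa: 3+1+7 = 11 for Gamma, 10 for Kappa — Gamma by 11–10.
Gamma–Beta: Beta 11–10.
Lambda vs Kappa: 3+4+1+7 = 15 for Lambda, 6 for Kappa — Lambda by 15–6.
Lambda–Beta: Lambda 16–5.
Kappa vs Beta: Kappa wins 17–4.
No book is winless: Epsilon beats Tau; Tau beats Beta; Gamma beats Epsilon; Lambda beats Epsilon; Kappa beats Tau; Beta beats Gamma. There is no Condorcet loser.

none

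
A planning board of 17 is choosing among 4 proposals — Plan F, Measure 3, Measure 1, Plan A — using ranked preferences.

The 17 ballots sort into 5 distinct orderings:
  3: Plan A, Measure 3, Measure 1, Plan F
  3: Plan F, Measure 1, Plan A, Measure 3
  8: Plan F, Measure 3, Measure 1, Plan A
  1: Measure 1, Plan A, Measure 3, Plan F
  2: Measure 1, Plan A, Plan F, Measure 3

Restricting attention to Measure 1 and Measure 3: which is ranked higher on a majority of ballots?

Ballots ranking Measure 1 above Measure 3: 3 + 1 + 2 = 6.
Ballots ranking Measure 3 above Measure 1: 17 − 6 = 11.
Measure 3 wins the head-to-head 11–6.

Measure 3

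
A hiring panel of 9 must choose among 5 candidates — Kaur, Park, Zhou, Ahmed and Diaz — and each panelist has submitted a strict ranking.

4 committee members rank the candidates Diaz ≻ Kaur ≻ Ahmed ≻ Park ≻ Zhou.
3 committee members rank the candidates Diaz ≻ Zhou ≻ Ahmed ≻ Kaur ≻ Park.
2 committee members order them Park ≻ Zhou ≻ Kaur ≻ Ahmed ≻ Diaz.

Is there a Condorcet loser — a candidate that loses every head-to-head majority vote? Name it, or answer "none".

Pairwise majorities:
Kaur vs Park: 7 to 2, Kaur.
Kaur–Zhou: Zhou 5–4.
Kaur vs Ahmed: 6 to 3, Kaur.
Kaur vs Diaz: Kaur is ranked higher on 2 ballots, Diaz on 7. Diaz wins 7–2.
Park vs Zhou: 4+2 = 6 for Park, 3 for Zhou — Park by 6–3.
Park vs Ahmed: 2 to 7, Ahmed.
Park vs Diaz: 2 for Park, 7 for Diaz — Diaz by 7–2.
Zhou–Ahmed: Zhou 5–4.
Zhou–Diaz: Diaz 7–2.
Ahmed–Diaz: Diaz 7–2.
No candidate is winless: Kaur beats Park; Park beats Zhou; Zhou beats Kaur; Ahmed beats Park; Diaz beats Kaur. There is no Condorcet loser.

none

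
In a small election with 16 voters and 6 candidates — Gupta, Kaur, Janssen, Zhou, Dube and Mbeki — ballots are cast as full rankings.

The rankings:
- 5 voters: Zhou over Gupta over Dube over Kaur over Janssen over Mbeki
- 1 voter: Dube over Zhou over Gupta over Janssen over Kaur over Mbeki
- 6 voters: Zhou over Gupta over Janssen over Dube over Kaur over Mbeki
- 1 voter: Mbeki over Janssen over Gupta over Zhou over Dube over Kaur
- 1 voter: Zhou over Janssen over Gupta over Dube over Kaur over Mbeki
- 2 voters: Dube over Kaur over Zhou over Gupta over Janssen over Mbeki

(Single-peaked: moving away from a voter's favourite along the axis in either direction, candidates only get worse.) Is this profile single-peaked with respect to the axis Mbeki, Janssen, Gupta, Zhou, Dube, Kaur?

no

Axis positions: Mbeki=1, Janssen=2, Gupta=3, Zhou=4, Dube=5, Kaur=6.
Type 1 (peak Zhou at position 4): ranking walks positions 4-3-5-6-2-1, expanding outward from the peak — single-peaked.
Type 2 (peak Dube at position 5): ranking walks positions 5-4-3-2-6-1, expanding outward from the peak — single-peaked.
Type 3 (peak Zhou at position 4): ranking walks positions 4-3-2-5-6-1, expanding outward from the peak — single-peaked.
Type 4 (peak Mbeki at position 1): ranking walks positions 1-2-3-4-5-6, expanding outward from the peak — single-peaked.
Type 5: ranking walks positions 4-2-3-5-6-1; Janssen is ranked above Gupta even though Gupta lies between Janssen and the peak Zhou on the axis — preferences dip and rise again. Not single-peaked.
Type 6 (peak Dube at position 5): ranking walks positions 5-6-4-3-2-1, expanding outward from the peak — single-peaked.
Type 5 violates single-peakedness, so the profile is not single-peaked on this axis.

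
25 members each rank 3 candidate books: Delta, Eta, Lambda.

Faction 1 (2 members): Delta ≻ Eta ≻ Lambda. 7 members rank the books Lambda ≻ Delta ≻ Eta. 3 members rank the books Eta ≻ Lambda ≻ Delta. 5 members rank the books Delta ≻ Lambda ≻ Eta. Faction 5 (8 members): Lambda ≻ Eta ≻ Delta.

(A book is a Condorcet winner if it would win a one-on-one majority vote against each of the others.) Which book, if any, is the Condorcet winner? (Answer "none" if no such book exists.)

Lambda

Pairwise majorities:
Delta vs Eta: Delta is ranked higher on 2+7+5 = 14 ballots, Eta on 11. Delta wins 14–11.
Delta vs Lambda: Delta preferred on 2+5 = 7 ballots; Lambda wins 18–7.
Eta vs Lambda: 5 to 20, Lambda.
Lambda beats each of Delta, Eta — Lambda is the Condorcet winner.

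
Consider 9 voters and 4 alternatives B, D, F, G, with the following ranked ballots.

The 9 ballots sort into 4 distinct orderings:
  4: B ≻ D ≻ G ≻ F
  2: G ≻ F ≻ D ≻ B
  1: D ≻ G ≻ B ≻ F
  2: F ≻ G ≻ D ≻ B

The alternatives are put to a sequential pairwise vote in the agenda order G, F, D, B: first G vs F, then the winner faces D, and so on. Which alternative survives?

Round 1: G vs F — 7–2, G advances.
Round 2: G vs D — 4–5, D advances.
Round 3: D vs B — 5–4, D advances.
D survives the agenda.

D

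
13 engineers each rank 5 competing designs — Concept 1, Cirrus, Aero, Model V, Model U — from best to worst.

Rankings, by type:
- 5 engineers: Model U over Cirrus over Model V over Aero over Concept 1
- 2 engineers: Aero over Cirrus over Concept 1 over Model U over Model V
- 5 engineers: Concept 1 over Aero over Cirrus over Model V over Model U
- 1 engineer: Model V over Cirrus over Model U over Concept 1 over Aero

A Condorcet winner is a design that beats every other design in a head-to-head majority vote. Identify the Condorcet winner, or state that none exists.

Pairwise majorities:
Concept 1 vs Cirrus: Concept 1 preferred on 5 ballots; Cirrus wins 8–5.
Concept 1 vs Aero: Concept 1 is ranked higher on 5+1 = 6 ballots, Aero on 7. Aero wins 7–6.
Concept 1 vs Model V: 7 to 6, Concept 1.
Concept 1 vs Model U: Concept 1 is ranked higher on 2+5 = 7 ballots, Model U on 6. Concept 1 wins 7–6.
Cirrus vs Aero: 6 to 7, Aero.
Cirrus vs Model V: 5+2+5 = 12 for Cirrus, 1 for Model V — Cirrus by 12–1.
Cirrus vs Model U: Cirrus is ranked higher on 2+5+1 = 8 ballots, Model U on 5. Cirrus wins 8–5.
Aero vs Model V: 7 to 6, Aero.
Aero vs Model U: Aero preferred on 2+5 = 7 ballots; Aero wins 7–6.
Model V vs Model U: Model V is ranked higher on 5+1 = 6 ballots, Model U on 7. Model U wins 7–6.
Only Aero has no losses; Aero is the Condorcet winner.

Aero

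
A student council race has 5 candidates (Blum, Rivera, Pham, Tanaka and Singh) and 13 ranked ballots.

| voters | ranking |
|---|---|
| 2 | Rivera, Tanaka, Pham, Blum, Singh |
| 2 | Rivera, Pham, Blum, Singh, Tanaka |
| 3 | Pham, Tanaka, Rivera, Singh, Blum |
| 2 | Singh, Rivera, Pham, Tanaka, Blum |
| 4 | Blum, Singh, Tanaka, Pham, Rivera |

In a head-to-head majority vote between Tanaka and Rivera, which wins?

Tanaka

Ballots ranking Tanaka above Rivera: 3 + 4 = 7.
Ballots ranking Rivera above Tanaka: 13 − 7 = 6.
Tanaka wins the head-to-head 7–6.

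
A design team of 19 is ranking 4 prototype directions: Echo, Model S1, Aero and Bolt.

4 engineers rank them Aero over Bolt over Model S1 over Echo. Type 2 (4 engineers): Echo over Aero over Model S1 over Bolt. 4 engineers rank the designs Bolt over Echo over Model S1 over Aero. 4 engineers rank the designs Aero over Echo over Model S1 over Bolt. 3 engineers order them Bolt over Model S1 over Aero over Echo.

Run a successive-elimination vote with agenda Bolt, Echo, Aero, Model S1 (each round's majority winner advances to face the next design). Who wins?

Aero

Round 1: Bolt vs Echo — 11–8, Bolt advances.
Round 2: Bolt vs Aero — 7–12, Aero advances.
Round 3: Aero vs Model S1 — 12–7, Aero advances.
The agenda winner is Aero.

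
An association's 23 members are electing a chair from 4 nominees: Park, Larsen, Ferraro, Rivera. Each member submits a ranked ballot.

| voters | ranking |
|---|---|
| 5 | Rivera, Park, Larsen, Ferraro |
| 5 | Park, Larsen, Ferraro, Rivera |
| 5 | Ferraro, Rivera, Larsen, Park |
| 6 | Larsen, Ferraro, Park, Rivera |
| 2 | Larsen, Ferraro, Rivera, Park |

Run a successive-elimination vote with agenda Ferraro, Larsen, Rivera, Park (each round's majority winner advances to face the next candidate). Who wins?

Round 1: Ferraro vs Larsen — 5–18, Larsen advances.
Round 2: Larsen vs Rivera — 13–10, Larsen advances.
Round 3: Larsen vs Park — 13–10, Larsen advances.
The agenda winner is Larsen.

Larsen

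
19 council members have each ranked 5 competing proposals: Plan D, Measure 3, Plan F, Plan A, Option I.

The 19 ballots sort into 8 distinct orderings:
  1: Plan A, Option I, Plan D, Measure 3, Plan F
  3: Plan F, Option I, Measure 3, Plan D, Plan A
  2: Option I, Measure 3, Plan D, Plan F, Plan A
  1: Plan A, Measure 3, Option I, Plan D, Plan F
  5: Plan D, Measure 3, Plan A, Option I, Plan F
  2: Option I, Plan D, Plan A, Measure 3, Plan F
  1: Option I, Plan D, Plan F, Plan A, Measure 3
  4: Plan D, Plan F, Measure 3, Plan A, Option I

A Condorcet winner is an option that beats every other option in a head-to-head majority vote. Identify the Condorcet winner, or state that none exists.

none

Check each pair by majority over 19 ballots:
Plan D vs Measure 3: Plan D is ranked higher on 1+5+2+1+4 = 13 ballots, Measure 3 on 6. Plan D wins 13–6.
Plan D–Plan F: Plan D 16–3.
Plan D–Plan A: Plan D 17–2.
Plan D vs Option I: Plan D is ranked higher on 5+4 = 9 ballots, Option I on 10. Option I wins 10–9.
Measure 3 vs Plan F: 1+2+1+5+2 = 11 for Measure 3, 8 for Plan F — Measure 3 by 11–8.
Measure 3–Plan A: Measure 3 14–5.
Measure 3 vs Option I: Measure 3, 10–9.
Plan F vs Plan A: Plan F preferred on 3+2+1+4 = 10 ballots; Plan F wins 10–9.
Plan F vs Option I: Plan F is ranked higher on 3+4 = 7 ballots, Option I on 12. Option I wins 12–7.
Plan A vs Option I: 11 to 8, Plan A.
Each option drops at least one matchup (Plan D loses to Option I; Measure 3 loses to Plan D; Plan F loses to Plan D; Plan A loses to Plan D; Option I loses to Measure 3); the cycle Plan D > Measure 3 > Option I > Plan D rules out a Condorcet winner.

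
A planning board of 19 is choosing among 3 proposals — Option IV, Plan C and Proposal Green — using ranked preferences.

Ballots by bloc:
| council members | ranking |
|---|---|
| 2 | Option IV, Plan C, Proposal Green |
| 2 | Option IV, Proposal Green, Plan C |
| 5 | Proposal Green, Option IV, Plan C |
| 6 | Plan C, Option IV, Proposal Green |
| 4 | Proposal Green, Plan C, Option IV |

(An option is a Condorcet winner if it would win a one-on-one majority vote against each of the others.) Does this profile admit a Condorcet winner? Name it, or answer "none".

Check each pair by majority over 19 ballots:
Option IV–Plan C: Plan C 10–9.
Option IV vs Proposal Green: Option IV wins 10–9.
Plan C–Proposal Green: Proposal Green 11–8.
Every option loses at least once (Option IV loses to Plan C; Plan C loses to Proposal Green; Proposal Green loses to Option IV). The majority relation contains the cycle Option IV → Proposal Green → Plan C → Option IV, so there is no Condorcet winner.

none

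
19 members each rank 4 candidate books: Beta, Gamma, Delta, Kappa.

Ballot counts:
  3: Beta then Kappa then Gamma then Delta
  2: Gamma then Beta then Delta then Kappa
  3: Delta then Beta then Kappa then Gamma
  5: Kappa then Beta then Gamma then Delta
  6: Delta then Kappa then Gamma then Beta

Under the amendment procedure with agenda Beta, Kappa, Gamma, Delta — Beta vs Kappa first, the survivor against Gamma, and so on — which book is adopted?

Round 1: Beta vs Kappa — 8–11, Kappa advances.
Round 2: Kappa vs Gamma — 17–2, Kappa advances.
Round 3: Kappa vs Delta — 8–11, Delta advances.
The agenda winner is Delta.

Delta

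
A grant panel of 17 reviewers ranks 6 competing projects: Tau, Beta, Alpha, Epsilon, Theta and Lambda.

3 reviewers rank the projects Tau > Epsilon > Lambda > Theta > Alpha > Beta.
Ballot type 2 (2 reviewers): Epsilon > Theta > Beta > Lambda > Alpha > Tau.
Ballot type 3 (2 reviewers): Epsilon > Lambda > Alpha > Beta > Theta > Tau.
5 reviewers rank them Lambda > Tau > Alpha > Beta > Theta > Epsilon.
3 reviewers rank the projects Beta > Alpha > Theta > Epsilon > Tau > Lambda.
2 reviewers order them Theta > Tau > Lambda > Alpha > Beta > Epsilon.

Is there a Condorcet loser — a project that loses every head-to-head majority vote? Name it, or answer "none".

none

Pairwise majorities:
Tau vs Beta: Tau preferred on 3+5+2 = 10 ballots; Tau wins 10–7.
Tau–Alpha: Tau 10–7.
Tau vs Epsilon: 3+5+2 = 10 for Tau, 7 for Epsilon — Tau by 10–7.
Tau vs Theta: Theta wins 9–8.
Tau vs Lambda: 3+3+2 = 8 for Tau, 9 for Lambda — Lambda by 9–8.
Beta vs Alpha: Alpha wins 12–5.
Beta–Epsilon: Beta 10–7.
Beta vs Theta: Beta preferred on 2+5+3 = 10 ballots; Beta wins 10–7.
Beta vs Lambda: Lambda, 12–5.
Alpha vs Epsilon: 10 to 7, Alpha.
Alpha vs Theta: Alpha, 10–7.
Alpha vs Lambda: Alpha is ranked higher on 3 ballots, Lambda on 14. Lambda wins 14–3.
Epsilon vs Theta: Theta wins 10–7.
Epsilon vs Lambda: Epsilon wins 10–7.
Theta–Lambda: Lambda 10–7.
Every project wins at least one matchup (Tau beats Beta; Beta beats Epsilon; Alpha beats Beta; Epsilon beats Lambda; Theta beats Tau; Lambda beats Tau), so there is no Condorcet loser.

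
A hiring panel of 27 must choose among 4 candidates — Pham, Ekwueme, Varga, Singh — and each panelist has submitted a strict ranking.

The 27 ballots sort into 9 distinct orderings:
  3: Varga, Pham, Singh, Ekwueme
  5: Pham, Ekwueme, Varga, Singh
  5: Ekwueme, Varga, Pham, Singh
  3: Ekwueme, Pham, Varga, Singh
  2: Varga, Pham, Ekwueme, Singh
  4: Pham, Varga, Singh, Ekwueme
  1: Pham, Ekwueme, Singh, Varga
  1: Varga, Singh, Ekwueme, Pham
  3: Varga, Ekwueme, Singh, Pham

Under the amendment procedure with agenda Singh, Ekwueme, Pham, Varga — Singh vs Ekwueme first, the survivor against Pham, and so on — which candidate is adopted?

Round 1: Singh vs Ekwueme — 8–19, Ekwueme advances.
Round 2: Ekwueme vs Pham — 12–15, Pham advances.
Round 3: Pham vs Varga — 13–14, Varga advances.
Varga survives the agenda.

Varga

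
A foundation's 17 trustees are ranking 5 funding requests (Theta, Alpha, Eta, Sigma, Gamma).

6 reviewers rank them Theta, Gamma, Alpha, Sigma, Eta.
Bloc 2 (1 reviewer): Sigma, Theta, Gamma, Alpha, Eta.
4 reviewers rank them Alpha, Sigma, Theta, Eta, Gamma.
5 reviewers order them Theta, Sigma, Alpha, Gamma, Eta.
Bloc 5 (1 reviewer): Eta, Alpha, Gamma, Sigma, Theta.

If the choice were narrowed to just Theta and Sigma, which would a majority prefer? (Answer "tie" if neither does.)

Theta

Ballots ranking Theta above Sigma: 6 + 5 = 11.
Ballots ranking Sigma above Theta: 17 − 11 = 6.
Theta wins the head-to-head 11–6.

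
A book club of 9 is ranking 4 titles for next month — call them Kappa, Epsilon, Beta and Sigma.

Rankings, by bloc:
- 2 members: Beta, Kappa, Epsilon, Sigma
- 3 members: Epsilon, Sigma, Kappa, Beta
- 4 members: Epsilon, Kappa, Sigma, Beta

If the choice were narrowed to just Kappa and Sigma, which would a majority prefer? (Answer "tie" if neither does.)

Ballots ranking Kappa above Sigma: 2 + 4 = 6.
Ballots ranking Sigma above Kappa: 9 − 6 = 3.
Kappa wins the head-to-head 6–3.

Kappa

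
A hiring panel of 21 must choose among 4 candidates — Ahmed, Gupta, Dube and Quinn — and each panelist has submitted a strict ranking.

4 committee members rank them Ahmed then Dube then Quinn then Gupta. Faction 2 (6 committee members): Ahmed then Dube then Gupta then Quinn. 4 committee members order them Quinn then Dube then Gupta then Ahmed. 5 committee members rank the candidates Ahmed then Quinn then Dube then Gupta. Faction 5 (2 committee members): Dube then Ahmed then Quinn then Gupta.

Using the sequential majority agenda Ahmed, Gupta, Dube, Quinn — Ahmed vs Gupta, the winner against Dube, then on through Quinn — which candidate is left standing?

Round 1: Ahmed vs Gupta — 17–4, Ahmed advances.
Round 2: Ahmed vs Dube — 15–6, Ahmed advances.
Round 3: Ahmed vs Quinn — 17–4, Ahmed advances.
The agenda winner is Ahmed.

Ahmed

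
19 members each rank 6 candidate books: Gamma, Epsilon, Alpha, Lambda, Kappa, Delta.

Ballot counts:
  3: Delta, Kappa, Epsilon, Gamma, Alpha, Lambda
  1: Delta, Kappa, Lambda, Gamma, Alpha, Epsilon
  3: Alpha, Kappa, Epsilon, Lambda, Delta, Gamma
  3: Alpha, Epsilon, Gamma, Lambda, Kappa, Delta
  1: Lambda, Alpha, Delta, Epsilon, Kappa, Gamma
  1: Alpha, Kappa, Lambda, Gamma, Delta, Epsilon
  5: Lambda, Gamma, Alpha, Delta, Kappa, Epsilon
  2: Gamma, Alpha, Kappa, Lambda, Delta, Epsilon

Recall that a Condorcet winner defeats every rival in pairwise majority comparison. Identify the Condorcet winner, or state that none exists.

Pairwise majorities:
Gamma vs Epsilon: 1+1+5+2 = 9 for Gamma, 10 for Epsilon — Epsilon by 10–9.
Gamma vs Alpha: Gamma is ranked higher on 3+1+5+2 = 11 ballots, Alpha on 8. Gamma wins 11–8.
Gamma vs Lambda: Lambda, 11–8.
Gamma vs Kappa: 10 to 9, Gamma.
Gamma vs Delta: Gamma wins 11–8.
Epsilon vs Alpha: 3 for Epsilon, 16 for Alpha — Alpha by 16–3.
Epsilon–Lambda: Lambda 10–9.
Epsilon vs Kappa: 3+1 = 4 for Epsilon, 15 for Kappa — Kappa by 15–4.
Epsilon vs Delta: Delta, 13–6.
Alpha vs Lambda: 12 to 7, Alpha.
Alpha–Kappa: Alpha 15–4.
Alpha vs Delta: Alpha, 15–4.
Lambda–Kappa: Kappa 10–9.
Lambda vs Delta: Lambda is ranked higher on 3+3+1+1+5+2 = 15 ballots, Delta on 4. Lambda wins 15–4.
Kappa vs Delta: Delta wins 10–9.
Each book drops at least one matchup (Gamma loses to Epsilon; Epsilon loses to Alpha; Alpha loses to Gamma; Lambda loses to Alpha; Kappa loses to Gamma; Delta loses to Gamma); the cycle Gamma > Alpha > Epsilon > Gamma rules out a Condorcet winner.

none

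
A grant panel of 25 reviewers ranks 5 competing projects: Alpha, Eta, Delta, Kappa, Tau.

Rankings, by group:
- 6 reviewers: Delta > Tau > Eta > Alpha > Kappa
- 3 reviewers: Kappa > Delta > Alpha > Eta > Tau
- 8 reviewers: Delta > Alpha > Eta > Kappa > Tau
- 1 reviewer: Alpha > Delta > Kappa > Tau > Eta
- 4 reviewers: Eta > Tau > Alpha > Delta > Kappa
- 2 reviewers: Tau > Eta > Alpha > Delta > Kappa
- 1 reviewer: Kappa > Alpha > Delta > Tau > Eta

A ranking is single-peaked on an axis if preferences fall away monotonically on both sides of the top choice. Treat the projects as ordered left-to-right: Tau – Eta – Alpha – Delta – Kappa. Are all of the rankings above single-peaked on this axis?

no

Axis positions: Tau=1, Eta=2, Alpha=3, Delta=4, Kappa=5.
Group 1: ranking walks positions 4-1-2-3-5; Tau is ranked above Alpha even though Alpha lies between Tau and the peak Delta on the axis — preferences dip and rise again. Not single-peaked.
Group 2 (peak Kappa at position 5): ranking walks positions 5-4-3-2-1, expanding outward from the peak — single-peaked.
Group 3 (peak Delta at position 4): ranking walks positions 4-3-2-5-1, expanding outward from the peak — single-peaked.
Group 4: ranking walks positions 3-4-5-1-2; Tau is ranked above Eta even though Eta lies between Tau and the peak Alpha on the axis — preferences dip and rise again. Not single-peaked.
Group 5 (peak Eta at position 2): ranking walks positions 2-1-3-4-5, expanding outward from the peak — single-peaked.
Group 6 (peak Tau at position 1): ranking walks positions 1-2-3-4-5, expanding outward from the peak — single-peaked.
Group 7: ranking walks positions 5-3-4-1-2; Alpha is ranked above Delta even though Delta lies between Alpha and the peak Kappa on the axis — preferences dip and rise again. Not single-peaked.
Group 1 violates single-peakedness, so the profile is not single-peaked on this axis.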